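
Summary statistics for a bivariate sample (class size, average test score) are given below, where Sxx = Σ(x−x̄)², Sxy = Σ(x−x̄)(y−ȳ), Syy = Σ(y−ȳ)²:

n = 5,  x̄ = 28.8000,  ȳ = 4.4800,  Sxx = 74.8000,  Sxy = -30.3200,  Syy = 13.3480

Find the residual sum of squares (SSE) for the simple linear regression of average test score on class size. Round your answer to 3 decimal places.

b = Sxy/Sxx = -30.32/74.8 = -0.405348
SSE = Syy − b·Sxy = 13.348 − (-0.405348)·(-30.32) = 1.057861

1.058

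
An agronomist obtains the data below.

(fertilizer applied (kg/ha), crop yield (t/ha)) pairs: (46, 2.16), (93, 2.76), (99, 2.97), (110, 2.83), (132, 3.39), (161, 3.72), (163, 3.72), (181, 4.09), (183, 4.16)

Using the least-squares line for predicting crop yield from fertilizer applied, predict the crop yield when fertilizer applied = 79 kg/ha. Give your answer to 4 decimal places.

n = 9, Σx = 1168, Σy = 29.8, Σxy = 4115.7, Σx² = 168830
Sxx = Σx² − (Σx)²/n = 168830 − 151580.444444 = 17249.555556
Sxy = Σxy − (Σx)(Σy)/n = 4115.7 − 3867.377778 = 248.322222
b = Sxy/Sxx = 248.322222/17249.555556 = 0.014396
a = ȳ − b·x̄ = 3.311111 − 0.014396·129.777778 = 1.442848
ŷ(79) = a + b·79 = 1.442848 + 0.014396·79 = 2.580121

2.5801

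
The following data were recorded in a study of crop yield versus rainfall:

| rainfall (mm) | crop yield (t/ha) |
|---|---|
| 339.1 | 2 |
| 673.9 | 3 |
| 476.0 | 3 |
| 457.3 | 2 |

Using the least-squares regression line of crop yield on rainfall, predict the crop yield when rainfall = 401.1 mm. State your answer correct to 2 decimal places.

n = 4, Σx = 1946.3, Σy = 10, Σxy = 5042.5, Σx² = 1004829.31
Sxx = Σx² − (Σx)²/n = 1004829.31 − 947020.9225 = 57808.3875
Sxy = Σxy − (Σx)(Σy)/n = 5042.5 − 4865.75 = 176.75
b = Sxy/Sxx = 176.75/57808.3875 = 0.003058
a = ȳ − b·x̄ = 2.5 − 0.003058·486.575 = 1.012290
ŷ(401.1) = a + b·401.1 = 1.012290 + 0.003058·401.1 = 2.238659

2.24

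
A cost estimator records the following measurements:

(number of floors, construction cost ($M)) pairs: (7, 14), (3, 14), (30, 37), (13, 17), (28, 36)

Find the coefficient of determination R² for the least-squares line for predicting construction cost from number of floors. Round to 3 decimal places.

n = 5, Σx = 81, Σy = 118, Σxy = 2479, Σx² = 1911, Σy² = 3346
Sxx = Σx² − (Σx)²/n = 1911 − 1312.2 = 598.8
Sxy = Σxy − (Σx)(Σy)/n = 2479 − 1911.6 = 567.4
Syy = Σy² − (Σy)²/n = 3346 − 2784.8 = 561.2
R² = Sxy²/(Sxx·Syy) = (567.4)²/(598.8·561.2) = 0.958030

0.958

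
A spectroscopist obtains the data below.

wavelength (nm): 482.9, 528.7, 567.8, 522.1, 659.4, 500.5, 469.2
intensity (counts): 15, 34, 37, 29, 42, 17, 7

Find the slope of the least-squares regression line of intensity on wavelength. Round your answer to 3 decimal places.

n = 7, Σx = 3730.6, Σy = 181, Σxy = 100856.5, Σx² = 2013158.6
Sxx = Σx² − (Σx)²/n = 2013158.6 − 1988196.622857 = 24961.977143
Sxy = Σxy − (Σx)(Σy)/n = 100856.5 − 96462.657143 = 4393.842857
b = Sxy/Sxx = 4393.842857/24961.977143 = 0.176021

0.176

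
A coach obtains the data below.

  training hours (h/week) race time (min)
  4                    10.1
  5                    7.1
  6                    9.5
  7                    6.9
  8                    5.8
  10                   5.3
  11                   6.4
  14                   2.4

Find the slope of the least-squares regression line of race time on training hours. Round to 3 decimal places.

n = 8, Σx = 65, Σy = 53.5, Σxy = 384.6, Σx² = 607
Sxx = Σx² − (Σx)²/n = 607 − 528.125 = 78.875
Sxy = Σxy − (Σx)(Σy)/n = 384.6 − 434.6875 = -50.0875
b = Sxy/Sxx = -50.0875/78.875 = -0.635024

-0.635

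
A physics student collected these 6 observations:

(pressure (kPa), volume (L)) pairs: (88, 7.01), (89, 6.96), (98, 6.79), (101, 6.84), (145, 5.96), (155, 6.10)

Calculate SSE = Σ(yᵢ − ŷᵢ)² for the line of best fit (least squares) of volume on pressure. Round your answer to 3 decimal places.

n = 6, Σx = 676, Σy = 39.66, Σxy = 4402.28, Σx² = 80520, Σy² = 263.203
Sxx = Σx² − (Σx)²/n = 80520 − 76162.666667 = 4357.333333
Sxy = Σxy − (Σx)(Σy)/n = 4402.28 − 4468.36 = -66.08
Syy = Σy² − (Σy)²/n = 263.203 − 262.1526 = 1.0504
b = Sxy/Sxx = -66.08/4357.333333 = -0.015165
SSE = Syy − b·Sxy = 1.0504 − (-0.015165)·(-66.08) = 0.048281

0.048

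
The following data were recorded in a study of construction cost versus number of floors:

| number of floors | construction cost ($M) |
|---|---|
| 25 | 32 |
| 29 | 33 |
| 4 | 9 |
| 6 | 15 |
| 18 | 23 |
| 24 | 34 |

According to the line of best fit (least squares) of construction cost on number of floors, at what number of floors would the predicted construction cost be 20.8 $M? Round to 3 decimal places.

n = 6, Σx = 106, Σy = 146, Σxy = 3113, Σx² = 2418
Sxx = Σx² − (Σx)²/n = 2418 − 1872.666667 = 545.333333
Sxy = Σxy − (Σx)(Σy)/n = 3113 − 2579.333333 = 533.666667
b = Sxy/Sxx = 533.666667/545.333333 = 0.978606
a = ȳ − b·x̄ = 24.333333 − 0.978606·17.666667 = 7.044621
Set a + b·x = 20.8: x = (20.8 − 7.044621) / 0.978606 = 14.056090

14.056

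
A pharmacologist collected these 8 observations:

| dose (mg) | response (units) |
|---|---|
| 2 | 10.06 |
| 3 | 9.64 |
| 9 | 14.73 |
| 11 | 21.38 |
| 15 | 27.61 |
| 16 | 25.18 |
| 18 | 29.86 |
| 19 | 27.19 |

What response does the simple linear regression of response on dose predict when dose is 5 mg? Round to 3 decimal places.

n = 8, Σx = 93, Σy = 165.65, Σxy = 2287.91, Σx² = 1381
Sxx = Σx² − (Σx)²/n = 1381 − 1081.125 = 299.875
Sxy = Σxy − (Σx)(Σy)/n = 2287.91 − 1925.68125 = 362.22875
b = Sxy/Sxx = 362.22875/299.875 = 1.207932
a = ȳ − b·x̄ = 20.70625 − 1.207932·11.625 = 6.664035
ŷ(5) = a + b·5 = 6.664035 + 1.207932·5 = 12.703697

12.704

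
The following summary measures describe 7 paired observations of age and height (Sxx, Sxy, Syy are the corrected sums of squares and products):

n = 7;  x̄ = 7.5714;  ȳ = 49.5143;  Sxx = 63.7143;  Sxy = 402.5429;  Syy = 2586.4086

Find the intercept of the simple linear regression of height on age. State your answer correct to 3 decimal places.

1.679

b = Sxy/Sxx = 402.5429/63.7143 = 6.317936
a = ȳ − b·x̄ = 49.5143 − 6.317936·7.5714 = 1.678676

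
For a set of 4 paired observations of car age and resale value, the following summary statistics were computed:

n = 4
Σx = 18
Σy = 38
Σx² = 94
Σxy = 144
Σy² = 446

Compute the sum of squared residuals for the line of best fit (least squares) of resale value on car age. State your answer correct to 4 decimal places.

Sxx = Σx² − (Σx)²/n = 94 − 81 = 13
Sxy = Σxy − (Σx)(Σy)/n = 144 − 171 = -27
Syy = Σy² − (Σy)²/n = 446 − 361 = 85
b = Sxy/Sxx = -27/13 = -2.076923
SSE = Syy − b·Sxy = 85 − (-2.076923)·(-27) = 28.923077

28.9231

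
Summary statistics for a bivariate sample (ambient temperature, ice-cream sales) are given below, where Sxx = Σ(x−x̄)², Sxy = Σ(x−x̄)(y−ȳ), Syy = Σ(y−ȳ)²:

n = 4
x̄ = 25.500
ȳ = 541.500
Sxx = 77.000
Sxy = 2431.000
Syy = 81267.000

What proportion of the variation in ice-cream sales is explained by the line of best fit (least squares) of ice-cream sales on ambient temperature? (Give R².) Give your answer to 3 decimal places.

R² = Sxy²/(Sxx·Syy) = (2431)²/(77·81267) = 0.944420

0.944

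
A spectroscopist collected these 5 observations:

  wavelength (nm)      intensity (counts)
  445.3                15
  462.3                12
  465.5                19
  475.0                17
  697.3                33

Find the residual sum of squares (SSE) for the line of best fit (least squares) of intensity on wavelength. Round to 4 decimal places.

n = 5, Σx = 2545.4, Σy = 96, Σxy = 52157.5, Σx² = 1340555.92, Σy² = 2108
Sxx = Σx² − (Σx)²/n = 1340555.92 − 1295812.232 = 44743.688
Sxy = Σxy − (Σx)(Σy)/n = 52157.5 − 48871.68 = 3285.82
Syy = Σy² − (Σy)²/n = 2108 − 1843.2 = 264.8
b = Sxy/Sxx = 3285.82/44743.688 = 0.073437
SSE = Syy − b·Sxy = 264.8 − 0.073437·3285.82 = 23.500868

23.5009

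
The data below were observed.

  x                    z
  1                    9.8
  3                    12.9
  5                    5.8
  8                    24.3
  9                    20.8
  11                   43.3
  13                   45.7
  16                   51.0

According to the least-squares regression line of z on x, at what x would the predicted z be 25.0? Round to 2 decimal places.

7.72

n = 8, Σx = 66, Σy = 213.6, Σxy = 2345.5, Σx² = 726
Sxx = Σx² − (Σx)²/n = 726 − 544.5 = 181.5
Sxy = Σxy − (Σx)(Σy)/n = 2345.5 − 1762.2 = 583.3
b = Sxy/Sxx = 583.3/181.5 = 3.213774
a = ȳ − b·x̄ = 26.7 − 3.213774·8.25 = 0.186364
Set a + b·x = 25.0: x = (25.0 − 0.186364) / 3.213774 = 7.721027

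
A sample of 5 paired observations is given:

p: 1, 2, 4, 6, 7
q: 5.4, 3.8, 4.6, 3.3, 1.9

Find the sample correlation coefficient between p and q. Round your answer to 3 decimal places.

n = 5, Σx = 20, Σy = 19, Σxy = 64.5, Σx² = 106, Σy² = 79.26
Sxx = Σx² − (Σx)²/n = 106 − 80 = 26
Sxy = Σxy − (Σx)(Σy)/n = 64.5 − 76 = -11.5
Syy = Σy² − (Σy)²/n = 79.26 − 72.2 = 7.06
r = Sxy/√(Sxx·Syy) = -11.5/√(183.56) = -11.5/13.548432 = -0.848807

-0.849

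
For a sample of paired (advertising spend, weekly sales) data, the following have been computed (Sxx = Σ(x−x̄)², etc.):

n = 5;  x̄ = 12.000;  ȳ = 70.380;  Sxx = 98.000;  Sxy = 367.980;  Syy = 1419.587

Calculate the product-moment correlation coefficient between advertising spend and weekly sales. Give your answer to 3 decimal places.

r = Sxy/√(Sxx·Syy) = 367.98/√(139119.526) = 367.98/372.987300 = 0.986575

0.987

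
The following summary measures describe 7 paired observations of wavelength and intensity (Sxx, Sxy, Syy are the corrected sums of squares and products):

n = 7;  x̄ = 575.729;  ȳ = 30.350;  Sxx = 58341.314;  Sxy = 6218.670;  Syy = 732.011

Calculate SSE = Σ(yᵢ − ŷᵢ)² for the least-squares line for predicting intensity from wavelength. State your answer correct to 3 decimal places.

69.156

b = Sxy/Sxx = 6218.67/58341.314 = 0.106591
SSE = Syy − b·Sxy = 732.011 − 0.106591·6218.67 = 69.155574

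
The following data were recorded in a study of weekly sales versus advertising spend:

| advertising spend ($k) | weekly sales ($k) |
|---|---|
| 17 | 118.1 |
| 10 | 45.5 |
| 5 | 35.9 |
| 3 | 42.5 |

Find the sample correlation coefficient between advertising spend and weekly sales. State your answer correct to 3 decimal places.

0.903

n = 4, Σx = 35, Σy = 242, Σxy = 2769.7, Σx² = 423, Σy² = 19112.92
Sxx = Σx² − (Σx)²/n = 423 − 306.25 = 116.75
Sxy = Σxy − (Σx)(Σy)/n = 2769.7 − 2117.5 = 652.2
Syy = Σy² − (Σy)²/n = 19112.92 − 14641 = 4471.92
r = Sxy/√(Sxx·Syy) = 652.2/√(522096.66) = 652.2/722.562565 = 0.902621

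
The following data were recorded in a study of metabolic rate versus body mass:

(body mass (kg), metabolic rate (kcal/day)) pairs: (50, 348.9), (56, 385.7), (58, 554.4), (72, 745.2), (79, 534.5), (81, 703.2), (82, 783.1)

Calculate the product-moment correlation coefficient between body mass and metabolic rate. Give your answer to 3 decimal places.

0.824

n = 7, Σx = 478, Σy = 4055, Σxy = 288252.7, Σx² = 33710, Σy² = 2526604.2
Sxx = Σx² − (Σx)²/n = 33710 − 32640.571429 = 1069.428571
Sxy = Σxy − (Σx)(Σy)/n = 288252.7 − 276898.571429 = 11354.128571
Syy = Σy² − (Σy)²/n = 2526604.2 − 2349003.571429 = 177600.628571
r = Sxy/√(Sxx·Syy) = 11354.128571/√(189931186.497959) = 11354.128571/13781.552398 = 0.823864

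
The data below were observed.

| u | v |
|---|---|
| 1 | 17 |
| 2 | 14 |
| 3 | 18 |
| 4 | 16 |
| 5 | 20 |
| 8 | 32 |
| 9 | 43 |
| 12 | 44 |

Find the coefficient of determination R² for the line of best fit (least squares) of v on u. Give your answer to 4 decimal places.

0.8903

n = 8, Σx = 44, Σy = 204, Σxy = 1434, Σx² = 344, Σy² = 6274
Sxx = Σx² − (Σx)²/n = 344 − 242 = 102
Sxy = Σxy − (Σx)(Σy)/n = 1434 − 1122 = 312
Syy = Σy² − (Σy)²/n = 6274 − 5202 = 1072
R² = Sxy²/(Sxx·Syy) = (312)²/(102·1072) = 0.890255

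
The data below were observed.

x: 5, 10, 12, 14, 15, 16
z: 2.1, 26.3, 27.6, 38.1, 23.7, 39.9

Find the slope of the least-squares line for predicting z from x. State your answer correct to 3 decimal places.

2.922

n = 6, Σx = 72, Σy = 157.7, Σxy = 2132, Σx² = 946
Sxx = Σx² − (Σx)²/n = 946 − 864 = 82
Sxy = Σxy − (Σx)(Σy)/n = 2132 − 1892.4 = 239.6
b = Sxy/Sxx = 239.6/82 = 2.921951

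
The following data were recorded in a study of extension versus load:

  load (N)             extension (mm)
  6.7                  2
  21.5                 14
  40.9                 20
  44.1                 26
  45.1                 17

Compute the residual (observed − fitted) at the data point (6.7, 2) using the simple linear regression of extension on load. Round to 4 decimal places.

-1.9497

n = 5, Σx = 158.3, Σy = 79, Σxy = 3045.7, Σx² = 6158.77
Sxx = Σx² − (Σx)²/n = 6158.77 − 5011.778 = 1146.992
Sxy = Σxy − (Σx)(Σy)/n = 3045.7 − 2501.14 = 544.56
b = Sxy/Sxx = 544.56/1146.992 = 0.474772
a = ȳ − b·x̄ = 15.8 − 0.474772·31.66 = 0.768710
ŷ(6.7) = 0.768710 + 0.474772·6.7 = 3.949684
residual = y − ŷ = 2 − 3.949684 = -1.949684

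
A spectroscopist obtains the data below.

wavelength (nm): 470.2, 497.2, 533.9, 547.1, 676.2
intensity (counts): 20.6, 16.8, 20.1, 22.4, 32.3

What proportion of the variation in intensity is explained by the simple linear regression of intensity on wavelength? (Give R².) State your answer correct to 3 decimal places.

0.857

n = 5, Σx = 2724.6, Σy = 112.2, Σxy = 62866.77, Σx² = 1509909.94, Σy² = 2655.66
Sxx = Σx² − (Σx)²/n = 1509909.94 − 1484689.032 = 25220.908
Sxy = Σxy − (Σx)(Σy)/n = 62866.77 − 61140.024 = 1726.746
Syy = Σy² − (Σy)²/n = 2655.66 − 2517.768 = 137.892
R² = Sxy²/(Sxx·Syy) = (1726.746)²/(25220.908·137.892) = 0.857348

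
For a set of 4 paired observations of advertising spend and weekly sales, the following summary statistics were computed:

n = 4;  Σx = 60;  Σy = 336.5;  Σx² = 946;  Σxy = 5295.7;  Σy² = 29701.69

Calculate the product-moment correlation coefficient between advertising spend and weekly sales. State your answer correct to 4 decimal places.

0.9803

Sxx = Σx² − (Σx)²/n = 946 − 900 = 46
Sxy = Σxy − (Σx)(Σy)/n = 5295.7 − 5047.5 = 248.2
Syy = Σy² − (Σy)²/n = 29701.69 − 28308.0625 = 1393.6275
r = Sxy/√(Sxx·Syy) = 248.2/√(64106.865) = 248.2/253.193335 = 0.980279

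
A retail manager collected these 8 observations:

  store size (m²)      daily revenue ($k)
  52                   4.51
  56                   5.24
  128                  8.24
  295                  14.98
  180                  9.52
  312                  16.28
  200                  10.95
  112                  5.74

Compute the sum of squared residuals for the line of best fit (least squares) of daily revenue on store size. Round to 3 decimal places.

2.853

n = 8, Σx = 1335, Σy = 75.46, Σxy = 15627.62, Σx² = 291537, Σy² = 848.6146
Sxx = Σx² − (Σx)²/n = 291537 − 222778.125 = 68758.875
Sxy = Σxy − (Σx)(Σy)/n = 15627.62 − 12592.3875 = 3035.2325
Syy = Σy² − (Σy)²/n = 848.6146 − 711.77645 = 136.83815
b = Sxy/Sxx = 3035.2325/68758.875 = 0.044143
SSE = Syy − b·Sxy = 136.83815 − 0.044143·3035.2325 = 2.853463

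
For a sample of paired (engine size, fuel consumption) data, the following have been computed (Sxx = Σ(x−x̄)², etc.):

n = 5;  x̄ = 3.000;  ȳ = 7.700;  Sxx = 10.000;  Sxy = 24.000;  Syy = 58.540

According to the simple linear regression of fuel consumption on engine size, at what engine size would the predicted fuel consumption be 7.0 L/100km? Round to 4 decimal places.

b = Sxy/Sxx = 24/10 = 2.4
a = ȳ − b·x̄ = 7.7 − 2.4·3 = 0.5
Set a + b·x = 7.0: x = (7.0 − 0.5) / 2.4 = 2.708333

2.7083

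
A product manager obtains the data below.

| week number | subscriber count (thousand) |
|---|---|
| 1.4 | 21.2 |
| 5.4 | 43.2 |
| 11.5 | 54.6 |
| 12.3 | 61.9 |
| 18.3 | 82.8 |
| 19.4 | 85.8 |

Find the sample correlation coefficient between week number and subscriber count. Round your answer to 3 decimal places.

n = 6, Σx = 68.3, Σy = 349.5, Σxy = 4831.99, Σx² = 1025.91, Σy² = 23345.93
Sxx = Σx² − (Σx)²/n = 1025.91 − 777.481667 = 248.428333
Sxy = Σxy − (Σx)(Σy)/n = 4831.99 − 3978.475 = 853.515
Syy = Σy² − (Σy)²/n = 23345.93 − 20358.375 = 2987.555
r = Sxy/√(Sxx·Syy) = 853.515/√(742193.309392) = 853.515/861.506419 = 0.990724

0.991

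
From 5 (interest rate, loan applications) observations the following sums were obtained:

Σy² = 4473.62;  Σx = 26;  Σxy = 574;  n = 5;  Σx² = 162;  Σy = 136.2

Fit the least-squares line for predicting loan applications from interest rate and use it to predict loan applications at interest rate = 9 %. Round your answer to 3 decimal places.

8.206

Sxx = Σx² − (Σx)²/n = 162 − 135.2 = 26.8
Sxy = Σxy − (Σx)(Σy)/n = 574 − 708.24 = -134.24
b = Sxy/Sxx = -134.24/26.8 = -5.008955
a = ȳ − b·x̄ = 27.24 − (-5.008955)·5.2 = 53.286567
ŷ(9) = a + b·9 = 53.286567 + (-5.008955)·9 = 8.205970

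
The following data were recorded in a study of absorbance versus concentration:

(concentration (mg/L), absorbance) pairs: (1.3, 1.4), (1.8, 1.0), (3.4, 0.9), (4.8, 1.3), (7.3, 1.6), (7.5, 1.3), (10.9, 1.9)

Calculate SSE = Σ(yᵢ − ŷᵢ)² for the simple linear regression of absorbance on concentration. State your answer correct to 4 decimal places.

0.2977

n = 7, Σx = 37, Σy = 9.4, Σxy = 55.06, Σx² = 267.88, Σy² = 13.32
Sxx = Σx² − (Σx)²/n = 267.88 − 195.571429 = 72.308571
Sxy = Σxy − (Σx)(Σy)/n = 55.06 − 49.685714 = 5.374286
Syy = Σy² − (Σy)²/n = 13.32 − 12.622857 = 0.697143
b = Sxy/Sxx = 5.374286/72.308571 = 0.074324
SSE = Syy − b·Sxy = 0.697143 − 0.074324·5.374286 = 0.297703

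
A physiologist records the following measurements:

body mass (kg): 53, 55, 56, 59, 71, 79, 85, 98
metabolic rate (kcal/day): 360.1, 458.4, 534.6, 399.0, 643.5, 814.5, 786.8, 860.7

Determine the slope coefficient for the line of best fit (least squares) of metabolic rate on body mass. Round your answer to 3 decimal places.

11.163

n = 8, Σx = 556, Σy = 4857.6, Σxy = 359036.5, Σx² = 40562
Sxx = Σx² − (Σx)²/n = 40562 − 38642 = 1920
Sxy = Σxy − (Σx)(Σy)/n = 359036.5 − 337603.2 = 21433.3
b = Sxy/Sxx = 21433.3/1920 = 11.163177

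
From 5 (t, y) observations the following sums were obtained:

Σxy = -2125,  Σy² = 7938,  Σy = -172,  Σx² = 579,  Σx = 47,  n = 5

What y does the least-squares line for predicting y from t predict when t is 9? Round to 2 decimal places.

-32.92

Sxx = Σx² − (Σx)²/n = 579 − 441.8 = 137.2
Sxy = Σxy − (Σx)(Σy)/n = -2125 − (-1616.8) = -508.2
b = Sxy/Sxx = -508.2/137.2 = -3.704082
a = ȳ − b·x̄ = -34.4 − (-3.704082)·9.4 = 0.418367
ŷ(9) = a + b·9 = 0.418367 + (-3.704082)·9 = -32.918367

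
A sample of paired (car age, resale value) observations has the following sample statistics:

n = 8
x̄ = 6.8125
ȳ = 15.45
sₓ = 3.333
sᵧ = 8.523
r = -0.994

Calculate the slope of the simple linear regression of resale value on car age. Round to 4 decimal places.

-2.5418

b = r · sᵧ/sₓ = -0.994 · 8.523/3.333 = -2.541813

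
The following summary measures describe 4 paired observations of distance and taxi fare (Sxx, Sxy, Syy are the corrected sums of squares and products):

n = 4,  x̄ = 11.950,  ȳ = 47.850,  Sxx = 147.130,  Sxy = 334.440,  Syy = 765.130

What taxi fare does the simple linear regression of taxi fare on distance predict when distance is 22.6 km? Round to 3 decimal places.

72.058

b = Sxy/Sxx = 334.44/147.13 = 2.273092
a = ȳ − b·x̄ = 47.85 − 2.273092·11.95 = 20.686553
ŷ(22.6) = a + b·22.6 = 20.686553 + 2.273092·22.6 = 72.058428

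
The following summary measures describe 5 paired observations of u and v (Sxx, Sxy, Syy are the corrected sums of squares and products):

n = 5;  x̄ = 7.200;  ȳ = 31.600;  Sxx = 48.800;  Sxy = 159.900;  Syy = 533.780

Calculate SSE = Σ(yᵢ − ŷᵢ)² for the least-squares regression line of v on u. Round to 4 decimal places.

b = Sxy/Sxx = 159.9/48.8 = 3.276639
SSE = Syy − b·Sxy = 533.78 − 3.276639·159.9 = 9.845369

9.8454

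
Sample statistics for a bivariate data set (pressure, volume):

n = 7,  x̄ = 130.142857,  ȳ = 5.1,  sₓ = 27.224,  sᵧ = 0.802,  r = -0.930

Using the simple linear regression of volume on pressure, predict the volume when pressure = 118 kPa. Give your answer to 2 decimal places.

5.43

b = r · sᵧ/sₓ = -0.93 · 0.802/27.224 = -0.027397
a = ȳ − b·x̄ = 5.1 − (-0.027397)·130.142857 = 8.665543
ŷ(118) = a + b·118 = 8.665543 + (-0.027397)·118 = 5.432680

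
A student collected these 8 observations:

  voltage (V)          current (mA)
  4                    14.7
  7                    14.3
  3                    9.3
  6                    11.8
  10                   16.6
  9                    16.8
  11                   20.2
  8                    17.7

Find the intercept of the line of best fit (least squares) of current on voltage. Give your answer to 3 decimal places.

7.540

n = 8, Σx = 58, Σy = 121.4, Σxy = 938.6, Σx² = 476
Sxx = Σx² − (Σx)²/n = 476 − 420.5 = 55.5
Sxy = Σxy − (Σx)(Σy)/n = 938.6 − 880.15 = 58.45
b = Sxy/Sxx = 58.45/55.5 = 1.053153
a = ȳ − b·x̄ = 15.175 − 1.053153·7.25 = 7.539640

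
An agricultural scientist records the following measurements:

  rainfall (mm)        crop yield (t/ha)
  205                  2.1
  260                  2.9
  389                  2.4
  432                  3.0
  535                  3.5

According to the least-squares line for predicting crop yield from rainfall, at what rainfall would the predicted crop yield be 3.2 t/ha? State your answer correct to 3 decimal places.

n = 5, Σx = 1821, Σy = 13.9, Σxy = 5286.6, Σx² = 733795
Sxx = Σx² − (Σx)²/n = 733795 − 663208.2 = 70586.8
Sxy = Σxy − (Σx)(Σy)/n = 5286.6 − 5062.38 = 224.22
b = Sxy/Sxx = 224.22/70586.8 = 0.003177
a = ȳ − b·x̄ = 2.78 − 0.003177·364.2 = 1.623113
Set a + b·x = 3.2: x = (3.2 − 1.623113) / 0.003177 = 496.420391

496.420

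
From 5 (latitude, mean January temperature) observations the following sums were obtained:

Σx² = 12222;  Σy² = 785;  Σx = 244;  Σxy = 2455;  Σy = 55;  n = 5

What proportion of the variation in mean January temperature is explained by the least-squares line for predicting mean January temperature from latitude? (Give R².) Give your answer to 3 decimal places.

Sxx = Σx² − (Σx)²/n = 12222 − 11907.2 = 314.8
Sxy = Σxy − (Σx)(Σy)/n = 2455 − 2684 = -229
Syy = Σy² − (Σy)²/n = 785 − 605 = 180
R² = Sxy²/(Sxx·Syy) = (-229)²/(314.8·180) = 0.925473

0.925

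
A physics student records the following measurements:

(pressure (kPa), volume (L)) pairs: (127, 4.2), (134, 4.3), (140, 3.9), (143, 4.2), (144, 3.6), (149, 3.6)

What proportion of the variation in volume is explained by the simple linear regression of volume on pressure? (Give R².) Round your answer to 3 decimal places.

0.542

n = 6, Σx = 837, Σy = 23.8, Σxy = 3311, Σx² = 117071, Σy² = 94.9
Sxx = Σx² − (Σx)²/n = 117071 − 116761.5 = 309.5
Sxy = Σxy − (Σx)(Σy)/n = 3311 − 3320.1 = -9.1
Syy = Σy² − (Σy)²/n = 94.9 − 94.406667 = 0.493333
R² = Sxy²/(Sxx·Syy) = (-9.1)²/(309.5·0.493333) = 0.542353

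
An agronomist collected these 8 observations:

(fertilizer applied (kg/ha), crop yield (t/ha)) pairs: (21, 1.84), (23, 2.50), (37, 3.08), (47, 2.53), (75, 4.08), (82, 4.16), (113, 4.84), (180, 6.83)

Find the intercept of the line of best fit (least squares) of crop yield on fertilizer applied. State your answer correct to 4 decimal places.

n = 8, Σx = 578, Σy = 29.86, Σxy = 2752.45, Σx² = 62066
Sxx = Σx² − (Σx)²/n = 62066 − 41760.5 = 20305.5
Sxy = Σxy − (Σx)(Σy)/n = 2752.45 − 2157.385 = 595.065
b = Sxy/Sxx = 595.065/20305.5 = 0.029306
a = ȳ − b·x̄ = 3.7325 − 0.029306·72.25 = 1.615170

1.6152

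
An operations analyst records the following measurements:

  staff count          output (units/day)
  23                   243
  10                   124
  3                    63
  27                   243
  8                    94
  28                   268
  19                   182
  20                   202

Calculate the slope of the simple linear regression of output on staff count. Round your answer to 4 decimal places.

8.1532

n = 8, Σx = 138, Σy = 1419, Σxy = 29333, Σx² = 2976
Sxx = Σx² − (Σx)²/n = 2976 − 2380.5 = 595.5
Sxy = Σxy − (Σx)(Σy)/n = 29333 − 24477.75 = 4855.25
b = Sxy/Sxx = 4855.25/595.5 = 8.153233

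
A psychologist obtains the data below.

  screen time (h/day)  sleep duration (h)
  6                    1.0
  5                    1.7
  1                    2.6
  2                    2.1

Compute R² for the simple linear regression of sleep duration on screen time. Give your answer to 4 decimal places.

n = 4, Σx = 14, Σy = 7.4, Σxy = 21.3, Σx² = 66, Σy² = 15.06
Sxx = Σx² − (Σx)²/n = 66 − 49 = 17
Sxy = Σxy − (Σx)(Σy)/n = 21.3 − 25.9 = -4.6
Syy = Σy² − (Σy)²/n = 15.06 − 13.69 = 1.37
R² = Sxy²/(Sxx·Syy) = (-4.6)²/(17·1.37) = 0.908544

0.9085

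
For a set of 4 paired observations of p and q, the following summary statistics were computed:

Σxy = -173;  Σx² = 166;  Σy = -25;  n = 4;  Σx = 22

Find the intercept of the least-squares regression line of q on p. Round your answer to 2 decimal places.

Sxx = Σx² − (Σx)²/n = 166 − 121 = 45
Sxy = Σxy − (Σx)(Σy)/n = -173 − (-137.5) = -35.5
b = Sxy/Sxx = -35.5/45 = -0.788889
a = ȳ − b·x̄ = -6.25 − (-0.788889)·5.5 = -1.911111

-1.91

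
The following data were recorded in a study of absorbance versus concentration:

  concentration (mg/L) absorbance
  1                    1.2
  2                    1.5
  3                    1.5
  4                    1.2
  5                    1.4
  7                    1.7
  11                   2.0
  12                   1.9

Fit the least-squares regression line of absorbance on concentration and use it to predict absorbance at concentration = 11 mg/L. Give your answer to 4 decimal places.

n = 8, Σx = 45, Σy = 12.4, Σxy = 77.2, Σx² = 369
Sxx = Σx² − (Σx)²/n = 369 − 253.125 = 115.875
Sxy = Σxy − (Σx)(Σy)/n = 77.2 − 69.75 = 7.45
b = Sxy/Sxx = 7.45/115.875 = 0.064293
a = ȳ − b·x̄ = 1.55 − 0.064293·5.625 = 1.188350
ŷ(11) = a + b·11 = 1.188350 + 0.064293·11 = 1.895577

1.8956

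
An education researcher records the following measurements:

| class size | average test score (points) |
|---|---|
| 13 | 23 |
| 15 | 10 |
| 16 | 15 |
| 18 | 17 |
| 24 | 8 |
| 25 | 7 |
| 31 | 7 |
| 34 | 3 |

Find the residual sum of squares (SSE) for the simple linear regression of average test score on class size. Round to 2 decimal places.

88.64

n = 8, Σx = 176, Σy = 90, Σxy = 1681, Σx² = 4292, Σy² = 1314
Sxx = Σx² − (Σx)²/n = 4292 − 3872 = 420
Sxy = Σxy − (Σx)(Σy)/n = 1681 − 1980 = -299
Syy = Σy² − (Σy)²/n = 1314 − 1012.5 = 301.5
b = Sxy/Sxx = -299/420 = -0.711905
SSE = Syy − b·Sxy = 301.5 − (-0.711905)·(-299) = 88.640476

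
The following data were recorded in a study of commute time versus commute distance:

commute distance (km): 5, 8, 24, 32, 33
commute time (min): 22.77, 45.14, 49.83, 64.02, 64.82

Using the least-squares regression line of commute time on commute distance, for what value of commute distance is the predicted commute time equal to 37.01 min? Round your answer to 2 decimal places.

10.04

n = 5, Σx = 102, Σy = 246.58, Σxy = 5858.59, Σx² = 2778
Sxx = Σx² − (Σx)²/n = 2778 − 2080.8 = 697.2
Sxy = Σxy − (Σx)(Σy)/n = 5858.59 − 5030.232 = 828.358
b = Sxy/Sxx = 828.358/697.2 = 1.188121
a = ȳ − b·x̄ = 49.316 − 1.188121·20.4 = 25.078330
Set a + b·x = 37.01: x = (37.01 − 25.078330) / 1.188121 = 10.042470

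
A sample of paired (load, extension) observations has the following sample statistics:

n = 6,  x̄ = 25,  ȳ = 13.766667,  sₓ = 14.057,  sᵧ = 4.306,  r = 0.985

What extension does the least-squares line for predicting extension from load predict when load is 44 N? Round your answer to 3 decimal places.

19.500

b = r · sᵧ/sₓ = 0.985 · 4.306/14.057 = 0.301729
a = ȳ − b·x̄ = 13.766667 − 0.301729·25 = 6.223432
ŷ(44) = a + b·44 = 6.223432 + 0.301729·44 = 19.499525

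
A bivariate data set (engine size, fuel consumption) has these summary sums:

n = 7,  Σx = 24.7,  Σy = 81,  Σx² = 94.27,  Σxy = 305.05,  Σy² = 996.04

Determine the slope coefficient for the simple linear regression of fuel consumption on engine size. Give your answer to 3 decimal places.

2.704

Sxx = Σx² − (Σx)²/n = 94.27 − 87.155714 = 7.114286
Sxy = Σxy − (Σx)(Σy)/n = 305.05 − 285.814286 = 19.235714
b = Sxy/Sxx = 19.235714/7.114286 = 2.703815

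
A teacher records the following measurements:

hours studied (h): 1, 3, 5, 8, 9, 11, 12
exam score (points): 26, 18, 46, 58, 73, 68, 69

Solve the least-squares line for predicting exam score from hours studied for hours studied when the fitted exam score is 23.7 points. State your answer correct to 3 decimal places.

1.413

n = 7, Σx = 49, Σy = 358, Σxy = 3007, Σx² = 445
Sxx = Σx² − (Σx)²/n = 445 − 343 = 102
Sxy = Σxy − (Σx)(Σy)/n = 3007 − 2506 = 501
b = Sxy/Sxx = 501/102 = 4.911765
a = ȳ − b·x̄ = 51.142857 − 4.911765·7 = 16.760504
Set a + b·x = 23.7: x = (23.7 − 16.760504) / 4.911765 = 1.412831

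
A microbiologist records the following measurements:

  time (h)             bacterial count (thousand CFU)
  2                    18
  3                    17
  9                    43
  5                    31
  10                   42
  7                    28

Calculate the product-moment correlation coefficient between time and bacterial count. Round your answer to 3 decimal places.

n = 6, Σx = 36, Σy = 179, Σxy = 1245, Σx² = 268, Σy² = 5971
Sxx = Σx² − (Σx)²/n = 268 − 216 = 52
Sxy = Σxy − (Σx)(Σy)/n = 1245 − 1074 = 171
Syy = Σy² − (Σy)²/n = 5971 − 5340.166667 = 630.833333
r = Sxy/√(Sxx·Syy) = 171/√(32803.333333) = 171/181.116905 = 0.944142

0.944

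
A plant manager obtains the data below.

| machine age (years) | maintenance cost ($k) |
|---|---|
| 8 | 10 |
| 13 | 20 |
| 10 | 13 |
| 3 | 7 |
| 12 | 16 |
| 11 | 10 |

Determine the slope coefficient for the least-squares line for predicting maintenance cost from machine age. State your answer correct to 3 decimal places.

n = 6, Σx = 57, Σy = 76, Σxy = 793, Σx² = 607
Sxx = Σx² − (Σx)²/n = 607 − 541.5 = 65.5
Sxy = Σxy − (Σx)(Σy)/n = 793 − 722 = 71
b = Sxy/Sxx = 71/65.5 = 1.083969

1.084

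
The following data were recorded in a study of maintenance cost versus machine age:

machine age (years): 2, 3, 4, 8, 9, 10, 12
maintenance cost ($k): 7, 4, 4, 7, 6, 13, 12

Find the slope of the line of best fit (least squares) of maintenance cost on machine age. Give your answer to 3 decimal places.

n = 7, Σx = 48, Σy = 53, Σxy = 426, Σx² = 418
Sxx = Σx² − (Σx)²/n = 418 − 329.142857 = 88.857143
Sxy = Σxy − (Σx)(Σy)/n = 426 − 363.428571 = 62.571429
b = Sxy/Sxx = 62.571429/88.857143 = 0.704180

0.704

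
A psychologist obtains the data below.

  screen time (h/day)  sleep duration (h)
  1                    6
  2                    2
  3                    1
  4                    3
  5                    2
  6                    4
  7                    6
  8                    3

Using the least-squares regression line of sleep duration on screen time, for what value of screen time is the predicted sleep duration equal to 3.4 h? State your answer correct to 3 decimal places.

n = 8, Σx = 36, Σy = 27, Σxy = 125, Σx² = 204
Sxx = Σx² − (Σx)²/n = 204 − 162 = 42
Sxy = Σxy − (Σx)(Σy)/n = 125 − 121.5 = 3.5
b = Sxy/Sxx = 3.5/42 = 0.083333
a = ȳ − b·x̄ = 3.375 − 0.083333·4.5 = 3
Set a + b·x = 3.4: x = (3.4 − 3) / 0.083333 = 4.8

4.800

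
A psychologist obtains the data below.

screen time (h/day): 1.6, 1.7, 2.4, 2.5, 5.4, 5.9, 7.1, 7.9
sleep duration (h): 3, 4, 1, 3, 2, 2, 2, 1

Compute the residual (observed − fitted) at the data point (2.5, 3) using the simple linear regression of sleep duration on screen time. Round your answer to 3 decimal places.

n = 8, Σx = 34.5, Σy = 18, Σxy = 66.2, Σx² = 194.25
Sxx = Σx² − (Σx)²/n = 194.25 − 148.78125 = 45.46875
Sxy = Σxy − (Σx)(Σy)/n = 66.2 − 77.625 = -11.425
b = Sxy/Sxx = -11.425/45.46875 = -0.251271
a = ȳ − b·x̄ = 2.25 − (-0.251271)·4.3125 = 3.333608
ŷ(2.5) = 3.333608 + (-0.251271)·2.5 = 2.705430
residual = y − ŷ = 3 − 2.705430 = 0.294570

0.295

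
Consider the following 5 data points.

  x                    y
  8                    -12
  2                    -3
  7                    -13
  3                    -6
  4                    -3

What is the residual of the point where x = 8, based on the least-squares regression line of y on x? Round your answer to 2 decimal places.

0.82

n = 5, Σx = 24, Σy = -37, Σxy = -223, Σx² = 142
Sxx = Σx² − (Σx)²/n = 142 − 115.2 = 26.8
Sxy = Σxy − (Σx)(Σy)/n = -223 − (-177.6) = -45.4
b = Sxy/Sxx = -45.4/26.8 = -1.694030
a = ȳ − b·x̄ = -7.4 − (-1.694030)·4.8 = 0.731343
ŷ(8) = 0.731343 + (-1.694030)·8 = -12.820896
residual = y − ŷ = -12 − (-12.820896) = 0.820896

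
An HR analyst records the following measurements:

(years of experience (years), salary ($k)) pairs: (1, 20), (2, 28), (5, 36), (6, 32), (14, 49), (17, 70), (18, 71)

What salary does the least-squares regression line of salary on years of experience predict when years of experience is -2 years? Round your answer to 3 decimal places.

n = 7, Σx = 63, Σy = 306, Σxy = 3602, Σx² = 875
Sxx = Σx² − (Σx)²/n = 875 − 567 = 308
Sxy = Σxy − (Σx)(Σy)/n = 3602 − 2754 = 848
b = Sxy/Sxx = 848/308 = 2.753247
a = ȳ − b·x̄ = 43.714286 − 2.753247·9 = 18.935065
ŷ(-2) = a + b·-2 = 18.935065 + 2.753247·(-2) = 13.428571

13.429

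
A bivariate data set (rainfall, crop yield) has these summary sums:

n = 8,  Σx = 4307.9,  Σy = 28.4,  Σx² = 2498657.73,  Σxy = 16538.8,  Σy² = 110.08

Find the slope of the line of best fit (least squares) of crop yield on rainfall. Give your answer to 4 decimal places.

Sxx = Σx² − (Σx)²/n = 2498657.73 − 2319750.30125 = 178907.42875
Sxy = Σxy − (Σx)(Σy)/n = 16538.8 − 15293.045 = 1245.755
b = Sxy/Sxx = 1245.755/178907.42875 = 0.006963

0.0070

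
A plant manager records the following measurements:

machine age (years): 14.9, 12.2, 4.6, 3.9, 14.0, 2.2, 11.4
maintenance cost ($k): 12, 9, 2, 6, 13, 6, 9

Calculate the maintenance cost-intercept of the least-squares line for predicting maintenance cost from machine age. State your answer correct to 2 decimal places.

n = 7, Σx = 63.2, Σy = 57, Σxy = 619, Σx² = 738.02
Sxx = Σx² − (Σx)²/n = 738.02 − 570.605714 = 167.414286
Sxy = Σxy − (Σx)(Σy)/n = 619 − 514.628571 = 104.371429
b = Sxy/Sxx = 104.371429/167.414286 = 0.623432
a = ȳ − b·x̄ = 8.142857 − 0.623432·9.028571 = 2.514156

2.51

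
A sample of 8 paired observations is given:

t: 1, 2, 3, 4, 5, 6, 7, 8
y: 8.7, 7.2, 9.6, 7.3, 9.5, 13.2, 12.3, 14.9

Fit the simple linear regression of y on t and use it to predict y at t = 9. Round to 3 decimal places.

n = 8, Σx = 36, Σy = 82.7, Σxy = 413.1, Σx² = 204
Sxx = Σx² − (Σx)²/n = 204 − 162 = 42
Sxy = Σxy − (Σx)(Σy)/n = 413.1 − 372.15 = 40.95
b = Sxy/Sxx = 40.95/42 = 0.975
a = ȳ − b·x̄ = 10.3375 − 0.975·4.5 = 5.95
ŷ(9) = a + b·9 = 5.95 + 0.975·9 = 14.725

14.725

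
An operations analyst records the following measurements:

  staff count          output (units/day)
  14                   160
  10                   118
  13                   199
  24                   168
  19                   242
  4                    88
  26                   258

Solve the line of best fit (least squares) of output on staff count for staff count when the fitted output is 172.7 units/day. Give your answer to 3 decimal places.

n = 7, Σx = 110, Σy = 1233, Σxy = 21697, Σx² = 2094
Sxx = Σx² − (Σx)²/n = 2094 − 1728.571429 = 365.428571
Sxy = Σxy − (Σx)(Σy)/n = 21697 − 19375.714286 = 2321.285714
b = Sxy/Sxx = 2321.285714/365.428571 = 6.352228
a = ȳ − b·x̄ = 176.142857 − 6.352228·15.714286 = 76.322127
Set a + b·x = 172.7: x = (172.7 − 76.322127) / 6.352228 = 15.172294

15.172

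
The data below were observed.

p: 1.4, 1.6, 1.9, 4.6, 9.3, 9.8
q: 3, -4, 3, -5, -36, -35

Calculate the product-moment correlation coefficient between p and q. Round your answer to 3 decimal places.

n = 6, Σx = 28.6, Σy = -74, Σxy = -697.3, Σx² = 211.82, Σy² = 2580
Sxx = Σx² − (Σx)²/n = 211.82 − 136.326667 = 75.493333
Sxy = Σxy − (Σx)(Σy)/n = -697.3 − (-352.733333) = -344.566667
Syy = Σy² − (Σy)²/n = 2580 − 912.666667 = 1667.333333
r = Sxy/√(Sxx·Syy) = -344.566667/√(125872.551111) = -344.566667/354.785218 = -0.971198

-0.971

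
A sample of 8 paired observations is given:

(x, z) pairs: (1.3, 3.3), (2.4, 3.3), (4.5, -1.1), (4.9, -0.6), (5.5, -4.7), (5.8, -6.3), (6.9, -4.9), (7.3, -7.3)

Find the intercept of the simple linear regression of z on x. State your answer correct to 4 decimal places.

n = 8, Σx = 38.6, Σy = -18.3, Σxy = -145.17, Σx² = 216.5
Sxx = Σx² − (Σx)²/n = 216.5 − 186.245 = 30.255
Sxy = Σxy − (Σx)(Σy)/n = -145.17 − (-88.2975) = -56.8725
b = Sxy/Sxx = -56.8725/30.255 = -1.879772
a = ȳ − b·x̄ = -2.2875 − (-1.879772)·4.825 = 6.782400

6.7824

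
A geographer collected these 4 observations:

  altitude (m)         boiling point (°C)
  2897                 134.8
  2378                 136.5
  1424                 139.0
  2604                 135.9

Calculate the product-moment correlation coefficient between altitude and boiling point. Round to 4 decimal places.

n = 4, Σx = 9303, Σy = 546.2, Σxy = 1266932.2, Σx² = 22856085, Σy² = 74593.1
Sxx = Σx² − (Σx)²/n = 22856085 − 21636452.25 = 1219632.75
Sxy = Σxy − (Σx)(Σy)/n = 1266932.2 − 1270324.65 = -3392.45
Syy = Σy² − (Σy)²/n = 74593.1 − 74583.61 = 9.49
r = Sxy/√(Sxx·Syy) = -3392.45/√(11574314.7975) = -3392.45/3402.104466 = -0.997162

-0.9972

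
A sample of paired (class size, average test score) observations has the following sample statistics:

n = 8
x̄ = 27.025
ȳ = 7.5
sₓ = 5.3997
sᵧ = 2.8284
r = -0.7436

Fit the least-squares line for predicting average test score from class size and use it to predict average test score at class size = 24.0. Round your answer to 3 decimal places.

b = r · sᵧ/sₓ = -0.7436 · 2.8284/5.3997 = -0.389503
a = ȳ − b·x̄ = 7.5 − (-0.389503)·27.025 = 18.026313
ŷ(24.0) = a + b·24.0 = 18.026313 + (-0.389503)·24 = 8.678246

8.678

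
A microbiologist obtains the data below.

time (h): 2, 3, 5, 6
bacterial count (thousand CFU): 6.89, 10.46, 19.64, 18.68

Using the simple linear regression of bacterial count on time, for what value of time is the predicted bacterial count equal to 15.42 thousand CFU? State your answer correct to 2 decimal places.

n = 4, Σx = 16, Σy = 55.67, Σxy = 255.44, Σx² = 74
Sxx = Σx² − (Σx)²/n = 74 − 64 = 10
Sxy = Σxy − (Σx)(Σy)/n = 255.44 − 222.68 = 32.76
b = Sxy/Sxx = 32.76/10 = 3.276
a = ȳ − b·x̄ = 13.9175 − 3.276·4 = 0.8135
Set a + b·x = 15.42: x = (15.42 − 0.8135) / 3.276 = 4.458639

4.46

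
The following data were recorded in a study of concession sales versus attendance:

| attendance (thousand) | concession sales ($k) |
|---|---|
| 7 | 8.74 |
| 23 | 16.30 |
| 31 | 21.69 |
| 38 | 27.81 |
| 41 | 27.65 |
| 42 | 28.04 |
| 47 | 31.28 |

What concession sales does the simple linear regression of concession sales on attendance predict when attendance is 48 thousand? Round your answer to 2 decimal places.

31.92

n = 7, Σx = 229, Σy = 161.51, Σxy = 5946.74, Σx² = 8637
Sxx = Σx² − (Σx)²/n = 8637 − 7491.571429 = 1145.428571
Sxy = Σxy − (Σx)(Σy)/n = 5946.74 − 5283.684286 = 663.055714
b = Sxy/Sxx = 663.055714/1145.428571 = 0.578871
a = ȳ − b·x̄ = 23.072857 − 0.578871·32.714286 = 4.135496
ŷ(48) = a + b·48 = 4.135496 + 0.578871·48 = 31.921318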